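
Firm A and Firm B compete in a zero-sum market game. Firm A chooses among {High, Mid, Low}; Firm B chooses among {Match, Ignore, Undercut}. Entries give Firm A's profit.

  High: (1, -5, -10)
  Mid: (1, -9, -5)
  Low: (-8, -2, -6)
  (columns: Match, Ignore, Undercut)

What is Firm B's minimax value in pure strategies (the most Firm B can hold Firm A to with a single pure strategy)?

Column maxima: Match → 1, Ignore → -2, Undercut → -5.
The smallest of these is -5.

-5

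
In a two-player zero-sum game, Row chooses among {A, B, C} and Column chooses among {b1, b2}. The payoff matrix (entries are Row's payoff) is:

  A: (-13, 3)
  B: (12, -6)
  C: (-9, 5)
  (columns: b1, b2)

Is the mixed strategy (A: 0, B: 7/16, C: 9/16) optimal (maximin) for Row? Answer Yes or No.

Yes

Against b1 this mix gives (7/16)·12 + (9/16)·(-9) = 3/16.
Against b2 this mix gives (7/16)·(-6) + (9/16)·5 = 3/16.
All of Column's active replies (b1, b2) yield 3/16, and no column does worse for Row. The mix makes Column indifferent and guarantees 3/16, so it is optimal.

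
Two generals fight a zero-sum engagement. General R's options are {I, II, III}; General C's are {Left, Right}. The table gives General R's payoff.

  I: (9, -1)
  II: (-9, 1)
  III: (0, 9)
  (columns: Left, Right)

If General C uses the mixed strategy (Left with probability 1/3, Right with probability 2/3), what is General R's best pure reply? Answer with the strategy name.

III

Expected payoff of I: (1/3)·9 + (2/3)·(-1) = 7/3.
Expected payoff of II: (1/3)·(-9) + (2/3)·1 = -7/3.
Expected payoff of III: (1/3)·0 + (2/3)·9 = 6.
The largest is 6, so General R's best response is III.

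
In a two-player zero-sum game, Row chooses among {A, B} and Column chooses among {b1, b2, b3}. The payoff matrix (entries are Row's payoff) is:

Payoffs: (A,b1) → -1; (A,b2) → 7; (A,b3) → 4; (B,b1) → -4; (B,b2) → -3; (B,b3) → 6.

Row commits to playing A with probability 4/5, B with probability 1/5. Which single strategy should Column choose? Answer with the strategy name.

b1

If Column plays b1, Row's expected payoff is (4/5)·(-1) + (1/5)·(-4) = -8/5.
If Column plays b2, Row's expected payoff is (4/5)·7 + (1/5)·(-3) = 5.
If Column plays b3, Row's expected payoff is (4/5)·4 + (1/5)·6 = 22/5.
Column minimizes Row's payoff; the smallest is -8/5, so the best response is b1.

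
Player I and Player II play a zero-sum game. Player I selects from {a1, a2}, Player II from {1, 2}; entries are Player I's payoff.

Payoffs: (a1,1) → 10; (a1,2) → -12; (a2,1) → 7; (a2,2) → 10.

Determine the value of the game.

184/25

Row minima: a1 → -12, a2 → 7; maximin = 7.
Column maxima: 1 → 10, 2 → 10; minimax = 10.
7 ≠ 10, so there is no saddle point; optimal play is mixed.
Let Player I play a1 with probability p. Expected payoff against 1: 10p + 7(1−p) = 3p + 7; against 2: (-12)p + 10(1−p) = −22p + 10.
Setting these equal: 3p + 7 = −22p + 10 ⇒ 25p = 3 ⇒ p = 3/25, and the value is (3)·(3/25) + 7 = 184/25.
For Player II: with q = P(1), equating a1's and a2's payoffs gives 22q − 12 = −3q + 10 ⇒ q = 22/25.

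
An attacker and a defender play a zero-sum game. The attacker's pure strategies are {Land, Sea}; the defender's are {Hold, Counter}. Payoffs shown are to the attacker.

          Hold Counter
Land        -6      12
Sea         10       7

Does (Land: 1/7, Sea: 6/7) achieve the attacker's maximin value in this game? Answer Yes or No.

Yes

Against Hold this mix gives (1/7)·(-6) + (6/7)·10 = 54/7.
Against Counter this mix gives (1/7)·12 + (6/7)·7 = 54/7.
All of the defender's active replies (Hold, Counter) yield 54/7, and no column does worse for the attacker. The mix makes the defender indifferent and guarantees 54/7, so it is optimal.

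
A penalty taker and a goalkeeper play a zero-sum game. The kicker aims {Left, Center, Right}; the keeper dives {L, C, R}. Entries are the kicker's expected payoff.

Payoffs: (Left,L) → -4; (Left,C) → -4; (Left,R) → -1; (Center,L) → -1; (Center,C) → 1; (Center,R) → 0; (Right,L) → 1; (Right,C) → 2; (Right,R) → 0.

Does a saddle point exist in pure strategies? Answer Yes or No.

Row minima: Left → -4, Center → -1, Right → 0; maximin = 0.
Column maxima: L → 1, C → 2, R → 0; minimax = 0.
maximin = minimax = 0, so a saddle point exists.

Yes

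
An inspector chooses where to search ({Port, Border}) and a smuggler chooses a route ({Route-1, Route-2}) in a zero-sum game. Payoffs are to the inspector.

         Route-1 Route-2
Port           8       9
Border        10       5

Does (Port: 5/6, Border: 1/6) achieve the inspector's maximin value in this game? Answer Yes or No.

Against Route-1 this mix gives (5/6)·8 + (1/6)·10 = 25/3.
Against Route-2 this mix gives (5/6)·9 + (1/6)·5 = 25/3.
All of the smuggler's active replies (Route-1, Route-2) yield 25/3, and no column does worse for the inspector. The mix makes the smuggler indifferent and guarantees 25/3, so it is optimal.

Yes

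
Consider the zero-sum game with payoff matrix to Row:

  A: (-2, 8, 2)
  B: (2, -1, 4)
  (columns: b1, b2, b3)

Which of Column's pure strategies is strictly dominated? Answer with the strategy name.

b1 holds Row's payoff strictly below b3 in every row: -2 < 2, 2 < 4.
So b3 is strictly dominated for Column.

b3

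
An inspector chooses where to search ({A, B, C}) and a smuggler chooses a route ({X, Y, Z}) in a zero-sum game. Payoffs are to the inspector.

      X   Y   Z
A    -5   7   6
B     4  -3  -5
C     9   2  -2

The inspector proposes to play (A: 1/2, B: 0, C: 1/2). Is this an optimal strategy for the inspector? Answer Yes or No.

Yes

Against X this mix gives (1/2)·(-5) + (1/2)·9 = 2.
Against Y this mix gives (1/2)·7 + (1/2)·2 = 9/2.
Against Z this mix gives (1/2)·6 + (1/2)·(-2) = 2.
All of the smuggler's active replies (X, Z) yield 2, and no column does worse for the inspector. The mix makes the smuggler indifferent and guarantees 2, so it is optimal.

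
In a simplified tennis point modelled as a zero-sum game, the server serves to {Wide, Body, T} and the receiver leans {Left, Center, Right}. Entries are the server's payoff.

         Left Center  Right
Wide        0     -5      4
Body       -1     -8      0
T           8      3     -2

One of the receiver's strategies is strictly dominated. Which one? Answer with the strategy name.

Left

Center holds the server's payoff strictly below Left in every row: -5 < 0, -8 < -1, 3 < 8.
So Left is strictly dominated for the receiver.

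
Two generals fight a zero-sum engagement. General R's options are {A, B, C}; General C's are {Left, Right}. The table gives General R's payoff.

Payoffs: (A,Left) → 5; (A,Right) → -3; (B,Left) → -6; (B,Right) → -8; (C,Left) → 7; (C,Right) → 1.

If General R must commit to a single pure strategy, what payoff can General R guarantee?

1

Row minima: A → -3, B → -8, C → 1.
The best of these is 1.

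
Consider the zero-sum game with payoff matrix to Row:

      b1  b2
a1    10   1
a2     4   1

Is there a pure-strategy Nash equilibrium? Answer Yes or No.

Row minima: a1 → 1, a2 → 1; maximin = 1.
Column maxima: b1 → 10, b2 → 1; minimax = 1.
maximin = minimax = 1, so a saddle point exists.

Yes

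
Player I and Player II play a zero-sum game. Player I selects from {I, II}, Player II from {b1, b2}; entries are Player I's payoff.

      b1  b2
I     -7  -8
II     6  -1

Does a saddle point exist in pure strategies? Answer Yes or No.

Yes

Row minima: I → -8, II → -1; maximin = -1.
Column maxima: b1 → 6, b2 → -1; minimax = -1.
maximin = minimax = -1, so a saddle point exists.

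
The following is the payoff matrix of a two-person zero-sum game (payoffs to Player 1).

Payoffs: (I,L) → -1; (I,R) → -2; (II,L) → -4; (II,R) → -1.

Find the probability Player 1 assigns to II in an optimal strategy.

1/4

Row minima: I → -2, II → -4; maximin = -2.
Column maxima: L → -1, R → -1; minimax = -1.
-2 ≠ -1, so there is no saddle point; optimal play is mixed.
Let Player 1 play I with probability p. Expected payoff against L: (-1)p + (-4)(1−p) = 3p − 4; against R: (-2)p + (-1)(1−p) = −p − 1.
Setting these equal: 3p − 4 = −p − 1 ⇒ 4p = 3 ⇒ p = 3/4, and the value is (3)·(3/4) − 4 = -7/4.
For Player 2: with q = P(L), equating I's and II's payoffs gives q − 2 = −3q − 1 ⇒ q = 1/4.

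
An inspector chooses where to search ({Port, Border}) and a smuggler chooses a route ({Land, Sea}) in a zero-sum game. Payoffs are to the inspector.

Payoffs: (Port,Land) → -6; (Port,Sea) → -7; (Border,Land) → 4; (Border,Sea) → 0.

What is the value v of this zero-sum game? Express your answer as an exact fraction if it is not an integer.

0

Row minima: Port → -7, Border → 0; maximin = 0.
Column maxima: Land → 4, Sea → 0; minimax = 0.
Since maximin = minimax = 0, there is a saddle point and the value is 0.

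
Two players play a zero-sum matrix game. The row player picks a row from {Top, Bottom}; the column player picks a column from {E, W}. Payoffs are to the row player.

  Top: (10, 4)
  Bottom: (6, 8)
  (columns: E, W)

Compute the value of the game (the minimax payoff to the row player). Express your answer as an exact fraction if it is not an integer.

7

Row minima: Top → 4, Bottom → 6; maximin = 6.
Column maxima: E → 10, W → 8; minimax = 8.
6 ≠ 8, so there is no saddle point; optimal play is mixed.
Let the row player play Top with probability p. Expected payoff against E: 10p + 6(1−p) = 4p + 6; against W: 4p + 8(1−p) = −4p + 8.
Setting these equal: 4p + 6 = −4p + 8 ⇒ 8p = 2 ⇒ p = 1/4, and the value is (4)·(1/4) + 6 = 7.
For the column player: with q = P(E), equating Top's and Bottom's payoffs gives 6q + 4 = −2q + 8 ⇒ q = 1/2.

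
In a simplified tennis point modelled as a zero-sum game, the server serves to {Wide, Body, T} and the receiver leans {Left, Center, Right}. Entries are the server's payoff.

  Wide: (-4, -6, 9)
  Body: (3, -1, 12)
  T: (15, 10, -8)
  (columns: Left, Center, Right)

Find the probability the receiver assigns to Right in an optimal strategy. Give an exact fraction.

Row minima: Wide → -6, Body → -1, T → -8; maximin = -1.
Column maxima: Left → 15, Center → 10, Right → 12; minimax = 10.
-1 ≠ 10, so there is no saddle point; optimal play is mixed.
Wide is strictly dominated by Body, so the server never plays it.
Left is strictly dominated by Center (it gives the server strictly more in every row), so the receiver never plays it.
On the remaining 2×2 (Body, T vs Center, Right):
Let the server play Body with probability p. Expected payoff against Center: (-1)p + 10(1−p) = −11p + 10; against Right: 12p + (-8)(1−p) = 20p − 8.
Setting these equal: −11p + 10 = 20p − 8 ⇒ −31p = -18 ⇒ p = 18/31, and the value is (-11)·(18/31) + 10 = 112/31.
For the receiver: with q = P(Center), equating Body's and T's payoffs gives −13q + 12 = 18q − 8 ⇒ q = 20/31.

11/31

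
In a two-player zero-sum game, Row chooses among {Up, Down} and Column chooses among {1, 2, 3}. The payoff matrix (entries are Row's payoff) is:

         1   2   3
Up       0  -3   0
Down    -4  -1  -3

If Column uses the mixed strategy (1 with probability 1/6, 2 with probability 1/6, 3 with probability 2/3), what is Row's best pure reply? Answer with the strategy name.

Expected payoff of Up: (1/6)·0 + (1/6)·(-3) + (2/3)·0 = -1/2.
Expected payoff of Down: (1/6)·(-4) + (1/6)·(-1) + (2/3)·(-3) = -17/6.
The largest is -1/2, so Row's best response is Up.

Up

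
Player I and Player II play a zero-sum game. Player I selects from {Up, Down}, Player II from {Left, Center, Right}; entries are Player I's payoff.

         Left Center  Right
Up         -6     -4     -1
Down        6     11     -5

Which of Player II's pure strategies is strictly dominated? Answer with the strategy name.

Left holds Player I's payoff strictly below Center in every row: -6 < -4, 6 < 11.
So Center is strictly dominated for Player II.

Center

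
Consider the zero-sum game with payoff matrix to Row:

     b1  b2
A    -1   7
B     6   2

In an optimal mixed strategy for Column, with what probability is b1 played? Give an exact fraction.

Row minima: A → -1, B → 2; maximin = 2.
Column maxima: b1 → 6, b2 → 7; minimax = 6.
2 ≠ 6, so there is no saddle point; optimal play is mixed.
Let Row play A with probability p. Expected payoff against b1: (-1)p + 6(1−p) = −7p + 6; against b2: 7p + 2(1−p) = 5p + 2.
Setting these equal: −7p + 6 = 5p + 2 ⇒ −12p = -4 ⇒ p = 1/3, and the value is (-7)·(1/3) + 6 = 11/3.
For Column: with q = P(b1), equating A's and B's payoffs gives −8q + 7 = 4q + 2 ⇒ q = 5/12.

5/12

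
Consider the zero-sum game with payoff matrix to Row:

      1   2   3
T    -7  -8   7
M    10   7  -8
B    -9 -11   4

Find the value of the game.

-1/2

Row minima: T → -8, M → -8, B → -11; maximin = -8.
Column maxima: 1 → 10, 2 → 7, 3 → 7; minimax = 7.
-8 ≠ 7, so there is no saddle point; optimal play is mixed.
B is strictly dominated by T, so Row never plays it.
1 is strictly dominated by 2 (it gives Row strictly more in every row), so Column never plays it.
On the remaining 2×2 (T, M vs 2, 3):
Let Row play T with probability p. Expected payoff against 2: (-8)p + 7(1−p) = −15p + 7; against 3: 7p + (-8)(1−p) = 15p − 8.
Setting these equal: −15p + 7 = 15p − 8 ⇒ −30p = -15 ⇒ p = 1/2, and the value is (-15)·(1/2) + 7 = -1/2.
For Column: with q = P(2), equating T's and M's payoffs gives −15q + 7 = 15q − 8 ⇒ q = 1/2.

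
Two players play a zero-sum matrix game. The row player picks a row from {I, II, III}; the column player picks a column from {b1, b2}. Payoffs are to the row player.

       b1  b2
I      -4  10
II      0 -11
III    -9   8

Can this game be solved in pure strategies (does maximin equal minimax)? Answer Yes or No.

Row minima: I → -4, II → -11, III → -9; maximin = -4.
Column maxima: b1 → 0, b2 → 10; minimax = 0.
-4 ≠ 0, so no pure-strategy equilibrium exists.

No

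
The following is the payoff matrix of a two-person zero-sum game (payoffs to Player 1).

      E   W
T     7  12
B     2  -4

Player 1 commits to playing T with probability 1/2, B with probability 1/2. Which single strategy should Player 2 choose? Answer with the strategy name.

W

If Player 2 plays E, Player 1's expected payoff is (1/2)·7 + (1/2)·2 = 9/2.
If Player 2 plays W, Player 1's expected payoff is (1/2)·12 + (1/2)·(-4) = 4.
Player 2 minimizes Player 1's payoff; the smallest is 4, so the best response is W.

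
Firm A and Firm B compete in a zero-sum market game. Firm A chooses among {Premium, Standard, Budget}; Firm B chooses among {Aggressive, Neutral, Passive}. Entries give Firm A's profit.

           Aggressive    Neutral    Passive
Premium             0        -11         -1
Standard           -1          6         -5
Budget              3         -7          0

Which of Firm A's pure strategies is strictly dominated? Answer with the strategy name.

Premium

Budget gives a strictly higher payoff than Premium against every column: 3 > 0, -7 > -11, 0 > -1.
So Premium is strictly dominated and Firm A never plays it.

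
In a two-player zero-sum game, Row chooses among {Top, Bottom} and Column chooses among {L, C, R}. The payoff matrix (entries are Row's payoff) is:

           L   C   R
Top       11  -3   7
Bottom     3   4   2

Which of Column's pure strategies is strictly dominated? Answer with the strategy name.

L

R holds Row's payoff strictly below L in every row: 7 < 11, 2 < 3.
So L is strictly dominated for Column.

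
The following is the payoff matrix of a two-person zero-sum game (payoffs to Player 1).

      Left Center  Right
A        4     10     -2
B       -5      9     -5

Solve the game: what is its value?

Row minima: A → -2, B → -5; maximin = -2.
Column maxima: Left → 4, Center → 10, Right → -2; minimax = -2.
Since maximin = minimax = -2, there is a saddle point and the value is -2.

-2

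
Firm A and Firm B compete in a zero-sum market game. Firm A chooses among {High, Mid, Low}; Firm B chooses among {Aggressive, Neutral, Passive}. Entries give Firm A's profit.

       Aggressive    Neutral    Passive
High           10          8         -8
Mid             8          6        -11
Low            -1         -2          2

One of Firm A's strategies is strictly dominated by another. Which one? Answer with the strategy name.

Mid

High gives a strictly higher payoff than Mid against every column: 10 > 8, 8 > 6, -8 > -11.
So Mid is strictly dominated and Firm A never plays it.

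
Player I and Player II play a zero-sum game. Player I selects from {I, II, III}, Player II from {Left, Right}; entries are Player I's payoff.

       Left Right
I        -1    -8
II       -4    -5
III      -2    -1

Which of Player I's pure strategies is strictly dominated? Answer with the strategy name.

III gives a strictly higher payoff than II against every column: -2 > -4, -1 > -5.
So II is strictly dominated and Player I never plays it.

II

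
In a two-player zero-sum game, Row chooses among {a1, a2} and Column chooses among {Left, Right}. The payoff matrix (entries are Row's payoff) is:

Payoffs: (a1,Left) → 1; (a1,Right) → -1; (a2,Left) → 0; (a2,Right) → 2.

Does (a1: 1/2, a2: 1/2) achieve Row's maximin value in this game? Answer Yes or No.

Against Left this mix gives (1/2)·1 + (1/2)·0 = 1/2.
Against Right this mix gives (1/2)·(-1) + (1/2)·2 = 1/2.
All of Column's active replies (Left, Right) yield 1/2, and no column does worse for Row. The mix makes Column indifferent and guarantees 1/2, so it is optimal.

Yes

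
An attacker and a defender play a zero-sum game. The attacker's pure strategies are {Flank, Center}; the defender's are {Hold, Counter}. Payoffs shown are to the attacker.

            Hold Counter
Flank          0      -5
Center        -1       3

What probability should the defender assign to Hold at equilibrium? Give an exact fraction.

Row minima: Flank → -5, Center → -1; maximin = -1.
Column maxima: Hold → 0, Counter → 3; minimax = 0.
-1 ≠ 0, so there is no saddle point; optimal play is mixed.
Let the attacker play Flank with probability p. Expected payoff against Hold: 0p + (-1)(1−p) = p − 1; against Counter: (-5)p + 3(1−p) = −8p + 3.
Setting these equal: p − 1 = −8p + 3 ⇒ 9p = 4 ⇒ p = 4/9, and the value is (1)·(4/9) − 1 = -5/9.
For the defender: with q = P(Hold), equating Flank's and Center's payoffs gives 5q − 5 = −4q + 3 ⇒ q = 8/9.

8/9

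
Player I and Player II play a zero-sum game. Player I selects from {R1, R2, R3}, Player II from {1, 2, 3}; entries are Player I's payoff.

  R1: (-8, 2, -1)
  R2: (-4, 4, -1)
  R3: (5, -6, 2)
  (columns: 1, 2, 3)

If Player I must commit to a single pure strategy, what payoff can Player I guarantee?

-4

Row minima: R1 → -8, R2 → -4, R3 → -6.
The best of these is -4.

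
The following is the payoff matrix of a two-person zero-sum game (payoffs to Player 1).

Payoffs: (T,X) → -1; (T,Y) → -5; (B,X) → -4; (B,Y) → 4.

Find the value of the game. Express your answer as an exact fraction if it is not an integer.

Row minima: T → -5, B → -4; maximin = -4.
Column maxima: X → -1, Y → 4; minimax = -1.
-4 ≠ -1, so there is no saddle point; optimal play is mixed.
Let Player 1 play T with probability p. Expected payoff against X: (-1)p + (-4)(1−p) = 3p − 4; against Y: (-5)p + 4(1−p) = −9p + 4.
Setting these equal: 3p − 4 = −9p + 4 ⇒ 12p = 8 ⇒ p = 2/3, and the value is (3)·(2/3) − 4 = -2.
For Player 2: with q = P(X), equating T's and B's payoffs gives 4q − 5 = −8q + 4 ⇒ q = 3/4.

-2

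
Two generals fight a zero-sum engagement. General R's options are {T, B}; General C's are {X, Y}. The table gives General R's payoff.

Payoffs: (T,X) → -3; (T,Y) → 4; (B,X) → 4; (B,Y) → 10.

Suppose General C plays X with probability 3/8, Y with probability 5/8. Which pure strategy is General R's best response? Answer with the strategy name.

Expected payoff of T: (3/8)·(-3) + (5/8)·4 = 11/8.
Expected payoff of B: (3/8)·4 + (5/8)·10 = 31/4.
The largest is 31/4, so General R's best response is B.

B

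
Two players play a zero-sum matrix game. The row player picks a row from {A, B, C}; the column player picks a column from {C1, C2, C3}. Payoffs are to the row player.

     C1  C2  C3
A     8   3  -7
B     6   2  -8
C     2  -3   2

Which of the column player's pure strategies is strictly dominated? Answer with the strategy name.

C2 holds the row player's payoff strictly below C1 in every row: 3 < 8, 2 < 6, -3 < 2.
So C1 is strictly dominated for the column player.

C1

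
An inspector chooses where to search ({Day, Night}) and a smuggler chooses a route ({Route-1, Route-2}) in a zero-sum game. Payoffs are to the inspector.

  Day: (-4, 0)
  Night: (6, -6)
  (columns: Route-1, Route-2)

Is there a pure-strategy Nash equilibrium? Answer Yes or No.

No

Row minima: Day → -4, Night → -6; maximin = -4.
Column maxima: Route-1 → 6, Route-2 → 0; minimax = 0.
-4 ≠ 0, so no pure-strategy equilibrium exists.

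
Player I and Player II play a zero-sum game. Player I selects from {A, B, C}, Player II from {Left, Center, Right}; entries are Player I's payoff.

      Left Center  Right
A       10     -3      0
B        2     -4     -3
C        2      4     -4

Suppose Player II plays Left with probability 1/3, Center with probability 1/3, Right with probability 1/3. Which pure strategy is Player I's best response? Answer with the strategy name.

A

Expected payoff of A: (1/3)·10 + (1/3)·(-3) + (1/3)·0 = 7/3.
Expected payoff of B: (1/3)·2 + (1/3)·(-4) + (1/3)·(-3) = -5/3.
Expected payoff of C: (1/3)·2 + (1/3)·4 + (1/3)·(-4) = 2/3.
The largest is 7/3, so Player I's best response is A.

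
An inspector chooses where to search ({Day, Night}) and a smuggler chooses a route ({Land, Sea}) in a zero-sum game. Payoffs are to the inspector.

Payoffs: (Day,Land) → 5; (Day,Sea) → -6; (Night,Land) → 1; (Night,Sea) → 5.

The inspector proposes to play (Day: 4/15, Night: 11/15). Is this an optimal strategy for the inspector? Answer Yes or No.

Yes

Against Land this mix gives (4/15)·5 + (11/15)·1 = 31/15.
Against Sea this mix gives (4/15)·(-6) + (11/15)·5 = 31/15.
All of the smuggler's active replies (Land, Sea) yield 31/15, and no column does worse for the inspector. The mix makes the smuggler indifferent and guarantees 31/15, so it is optimal.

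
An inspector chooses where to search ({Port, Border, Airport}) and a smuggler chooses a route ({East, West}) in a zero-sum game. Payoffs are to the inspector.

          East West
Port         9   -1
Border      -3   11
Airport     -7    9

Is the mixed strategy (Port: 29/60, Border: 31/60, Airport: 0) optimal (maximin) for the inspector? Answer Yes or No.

No

Against East this mix gives (29/60)·9 + (31/60)·(-3) = 14/5.
Against West this mix gives (29/60)·(-1) + (31/60)·11 = 26/5.
The smuggler will play East, holding the inspector to 14/5. Shifting weight toward the row that does better against East would raise this floor (the equalizing mix achieves 4 against both East and West), so the proposed strategy is not optimal.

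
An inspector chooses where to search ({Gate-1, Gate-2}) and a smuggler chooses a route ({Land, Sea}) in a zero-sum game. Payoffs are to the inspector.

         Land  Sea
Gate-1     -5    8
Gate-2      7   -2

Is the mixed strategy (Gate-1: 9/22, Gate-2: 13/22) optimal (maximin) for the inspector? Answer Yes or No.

Yes

Against Land this mix gives (9/22)·(-5) + (13/22)·7 = 23/11.
Against Sea this mix gives (9/22)·8 + (13/22)·(-2) = 23/11.
All of the smuggler's active replies (Land, Sea) yield 23/11, and no column does worse for the inspector. The mix makes the smuggler indifferent and guarantees 23/11, so it is optimal.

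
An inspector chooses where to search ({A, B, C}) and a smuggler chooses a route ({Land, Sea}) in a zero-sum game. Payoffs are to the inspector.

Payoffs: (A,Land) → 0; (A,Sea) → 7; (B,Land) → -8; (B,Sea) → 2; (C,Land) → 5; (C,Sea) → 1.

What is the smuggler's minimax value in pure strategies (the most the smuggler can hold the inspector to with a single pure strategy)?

Column maxima: Land → 5, Sea → 7.
The smallest of these is 5.

5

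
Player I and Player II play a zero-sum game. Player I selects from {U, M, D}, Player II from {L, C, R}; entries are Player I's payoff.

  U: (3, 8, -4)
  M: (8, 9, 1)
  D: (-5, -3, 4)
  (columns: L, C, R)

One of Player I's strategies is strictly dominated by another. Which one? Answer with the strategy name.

M gives a strictly higher payoff than U against every column: 8 > 3, 9 > 8, 1 > -4.
So U is strictly dominated and Player I never plays it.

U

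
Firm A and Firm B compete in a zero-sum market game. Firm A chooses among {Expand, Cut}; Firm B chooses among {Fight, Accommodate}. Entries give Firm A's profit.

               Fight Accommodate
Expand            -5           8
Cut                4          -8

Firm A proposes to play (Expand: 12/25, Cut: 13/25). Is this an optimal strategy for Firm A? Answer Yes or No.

Yes

Against Fight this mix gives (12/25)·(-5) + (13/25)·4 = -8/25.
Against Accommodate this mix gives (12/25)·8 + (13/25)·(-8) = -8/25.
All of Firm B's active replies (Fight, Accommodate) yield -8/25, and no column does worse for Firm A. The mix makes Firm B indifferent and guarantees -8/25, so it is optimal.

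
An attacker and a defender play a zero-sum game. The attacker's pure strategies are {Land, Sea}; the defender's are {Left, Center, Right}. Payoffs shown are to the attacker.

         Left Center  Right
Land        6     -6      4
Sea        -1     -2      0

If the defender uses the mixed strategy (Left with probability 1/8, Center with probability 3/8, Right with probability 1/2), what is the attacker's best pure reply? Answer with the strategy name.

Land

Expected payoff of Land: (1/8)·6 + (3/8)·(-6) + (1/2)·4 = 1/2.
Expected payoff of Sea: (1/8)·(-1) + (3/8)·(-2) + (1/2)·0 = -7/8.
The largest is 1/2, so the attacker's best response is Land.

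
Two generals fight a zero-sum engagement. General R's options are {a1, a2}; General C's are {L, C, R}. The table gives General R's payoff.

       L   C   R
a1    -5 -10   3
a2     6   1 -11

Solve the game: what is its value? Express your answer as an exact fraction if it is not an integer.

-107/25

Row minima: a1 → -10, a2 → -11; maximin = -10.
Column maxima: L → 6, C → 1, R → 3; minimax = 1.
-10 ≠ 1, so there is no saddle point; optimal play is mixed.
L is strictly dominated by C (it gives General R strictly more in every row), so General C never plays it.
On the remaining 2×2 (a1, a2 vs C, R):
Let General R play a1 with probability p. Expected payoff against C: (-10)p + 1(1−p) = −11p + 1; against R: 3p + (-11)(1−p) = 14p − 11.
Setting these equal: −11p + 1 = 14p − 11 ⇒ −25p = -12 ⇒ p = 12/25, and the value is (-11)·(12/25) + 1 = -107/25.
For General C: with q = P(C), equating a1's and a2's payoffs gives −13q + 3 = 12q − 11 ⇒ q = 14/25.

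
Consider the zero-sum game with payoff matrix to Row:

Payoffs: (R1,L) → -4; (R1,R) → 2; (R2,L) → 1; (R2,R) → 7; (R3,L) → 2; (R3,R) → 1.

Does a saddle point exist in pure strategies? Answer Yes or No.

Row minima: R1 → -4, R2 → 1, R3 → 1; maximin = 1.
Column maxima: L → 2, R → 7; minimax = 2.
1 ≠ 2, so no pure-strategy equilibrium exists.

No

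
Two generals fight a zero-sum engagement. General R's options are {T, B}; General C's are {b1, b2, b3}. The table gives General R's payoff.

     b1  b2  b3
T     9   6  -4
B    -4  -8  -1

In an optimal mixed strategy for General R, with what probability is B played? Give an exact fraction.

Row minima: T → -4, B → -8; maximin = -4.
Column maxima: b1 → 9, b2 → 6, b3 → -1; minimax = -1.
-4 ≠ -1, so there is no saddle point; optimal play is mixed.
b1 is strictly dominated by b2 (it gives General R strictly more in every row), so General C never plays it.
On the remaining 2×2 (T, B vs b2, b3):
Let General R play T with probability p. Expected payoff against b2: 6p + (-8)(1−p) = 14p − 8; against b3: (-4)p + (-1)(1−p) = −3p − 1.
Setting these equal: 14p − 8 = −3p − 1 ⇒ 17p = 7 ⇒ p = 7/17, and the value is (14)·(7/17) − 8 = -38/17.
For General C: with q = P(b2), equating T's and B's payoffs gives 10q − 4 = −7q − 1 ⇒ q = 3/17.

10/17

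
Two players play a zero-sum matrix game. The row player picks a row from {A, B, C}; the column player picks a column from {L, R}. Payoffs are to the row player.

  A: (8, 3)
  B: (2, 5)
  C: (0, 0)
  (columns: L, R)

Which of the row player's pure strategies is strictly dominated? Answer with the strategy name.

A gives a strictly higher payoff than C against every column: 8 > 0, 3 > 0.
So C is strictly dominated and the row player never plays it.

C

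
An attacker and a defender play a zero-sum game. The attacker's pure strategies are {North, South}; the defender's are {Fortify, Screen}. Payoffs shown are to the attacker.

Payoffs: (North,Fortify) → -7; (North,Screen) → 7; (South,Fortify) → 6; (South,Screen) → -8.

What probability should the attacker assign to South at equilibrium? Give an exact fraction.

Row minima: North → -7, South → -8; maximin = -7.
Column maxima: Fortify → 6, Screen → 7; minimax = 6.
-7 ≠ 6, so there is no saddle point; optimal play is mixed.
Let the attacker play North with probability p. Expected payoff against Fortify: (-7)p + 6(1−p) = −13p + 6; against Screen: 7p + (-8)(1−p) = 15p − 8.
Setting these equal: −13p + 6 = 15p − 8 ⇒ −28p = -14 ⇒ p = 1/2, and the value is (-13)·(1/2) + 6 = -1/2.
For the defender: with q = P(Fortify), equating North's and South's payoffs gives −14q + 7 = 14q − 8 ⇒ q = 15/28.

1/2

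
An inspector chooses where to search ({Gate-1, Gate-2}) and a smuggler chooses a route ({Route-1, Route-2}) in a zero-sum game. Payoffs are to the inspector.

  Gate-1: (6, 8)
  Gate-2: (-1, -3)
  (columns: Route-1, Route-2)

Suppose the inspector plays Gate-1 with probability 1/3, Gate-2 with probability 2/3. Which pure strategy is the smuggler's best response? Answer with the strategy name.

Route-2

If the smuggler plays Route-1, the inspector's expected payoff is (1/3)·6 + (2/3)·(-1) = 4/3.
If the smuggler plays Route-2, the inspector's expected payoff is (1/3)·8 + (2/3)·(-3) = 2/3.
The smuggler minimizes the inspector's payoff; the smallest is 2/3, so the best response is Route-2.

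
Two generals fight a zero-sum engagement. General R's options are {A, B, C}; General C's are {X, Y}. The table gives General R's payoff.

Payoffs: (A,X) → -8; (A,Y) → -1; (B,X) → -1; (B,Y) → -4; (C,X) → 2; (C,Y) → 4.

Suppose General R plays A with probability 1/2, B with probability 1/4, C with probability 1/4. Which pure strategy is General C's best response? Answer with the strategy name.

If General C plays X, General R's expected payoff is (1/2)·(-8) + (1/4)·(-1) + (1/4)·2 = -15/4.
If General C plays Y, General R's expected payoff is (1/2)·(-1) + (1/4)·(-4) + (1/4)·4 = -1/2.
General C minimizes General R's payoff; the smallest is -15/4, so the best response is X.

X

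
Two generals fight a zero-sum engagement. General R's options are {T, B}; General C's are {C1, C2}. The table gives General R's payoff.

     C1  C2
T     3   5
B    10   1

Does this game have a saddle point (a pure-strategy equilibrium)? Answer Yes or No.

No

Row minima: T → 3, B → 1; maximin = 3.
Column maxima: C1 → 10, C2 → 5; minimax = 5.
3 ≠ 5, so no pure-strategy equilibrium exists.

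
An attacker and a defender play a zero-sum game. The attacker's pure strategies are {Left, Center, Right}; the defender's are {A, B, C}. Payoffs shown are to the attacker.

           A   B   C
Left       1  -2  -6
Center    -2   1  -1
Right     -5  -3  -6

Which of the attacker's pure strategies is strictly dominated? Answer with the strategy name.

Center gives a strictly higher payoff than Right against every column: -2 > -5, 1 > -3, -1 > -6.
So Right is strictly dominated and the attacker never plays it.

Right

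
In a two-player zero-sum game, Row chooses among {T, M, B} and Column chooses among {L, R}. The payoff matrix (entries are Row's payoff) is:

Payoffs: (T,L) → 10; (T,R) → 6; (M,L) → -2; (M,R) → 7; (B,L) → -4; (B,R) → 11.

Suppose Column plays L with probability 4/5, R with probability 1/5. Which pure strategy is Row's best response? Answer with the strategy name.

T

Expected payoff of T: (4/5)·10 + (1/5)·6 = 46/5.
Expected payoff of M: (4/5)·(-2) + (1/5)·7 = -1/5.
Expected payoff of B: (4/5)·(-4) + (1/5)·11 = -1.
The largest is 46/5, so Row's best response is T.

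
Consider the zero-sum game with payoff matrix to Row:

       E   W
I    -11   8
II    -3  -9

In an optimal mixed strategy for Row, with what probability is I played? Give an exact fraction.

6/25

Row minima: I → -11, II → -9; maximin = -9.
Column maxima: E → -3, W → 8; minimax = -3.
-9 ≠ -3, so there is no saddle point; optimal play is mixed.
Let Row play I with probability p. Expected payoff against E: (-11)p + (-3)(1−p) = −8p − 3; against W: 8p + (-9)(1−p) = 17p − 9.
Setting these equal: −8p − 3 = 17p − 9 ⇒ −25p = -6 ⇒ p = 6/25, and the value is (-8)·(6/25) − 3 = -123/25.
For Column: with q = P(E), equating I's and II's payoffs gives −19q + 8 = 6q − 9 ⇒ q = 17/25.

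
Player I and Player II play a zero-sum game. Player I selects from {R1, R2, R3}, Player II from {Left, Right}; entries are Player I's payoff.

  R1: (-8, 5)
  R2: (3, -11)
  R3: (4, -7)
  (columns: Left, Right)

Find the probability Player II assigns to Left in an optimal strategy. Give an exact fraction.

1/2

Row minima: R1 → -8, R2 → -11, R3 → -7; maximin = -7.
Column maxima: Left → 4, Right → 5; minimax = 4.
-7 ≠ 4, so there is no saddle point; optimal play is mixed.
R2 is strictly dominated by R3, so Player I never plays it.
On the remaining 2×2 (R1, R3 vs Left, Right):
Let Player I play R1 with probability p. Expected payoff against Left: (-8)p + 4(1−p) = −12p + 4; against Right: 5p + (-7)(1−p) = 12p − 7.
Setting these equal: −12p + 4 = 12p − 7 ⇒ −24p = -11 ⇒ p = 11/24, and the value is (-12)·(11/24) + 4 = -3/2.
For Player II: with q = P(Left), equating R1's and R3's payoffs gives −13q + 5 = 11q − 7 ⇒ q = 1/2.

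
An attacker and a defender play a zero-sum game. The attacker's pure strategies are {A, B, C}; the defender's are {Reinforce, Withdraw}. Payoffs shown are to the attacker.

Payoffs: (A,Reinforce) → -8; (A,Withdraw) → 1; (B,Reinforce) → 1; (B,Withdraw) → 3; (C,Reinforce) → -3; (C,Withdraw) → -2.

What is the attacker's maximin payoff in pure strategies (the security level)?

1

Row minima: A → -8, B → 1, C → -3.
The best of these is 1.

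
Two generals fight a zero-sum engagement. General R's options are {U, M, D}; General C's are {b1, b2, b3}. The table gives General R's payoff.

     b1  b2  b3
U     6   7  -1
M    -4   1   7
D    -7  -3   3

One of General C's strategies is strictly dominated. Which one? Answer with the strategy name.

b2

b1 holds General R's payoff strictly below b2 in every row: 6 < 7, -4 < 1, -7 < -3.
So b2 is strictly dominated for General C.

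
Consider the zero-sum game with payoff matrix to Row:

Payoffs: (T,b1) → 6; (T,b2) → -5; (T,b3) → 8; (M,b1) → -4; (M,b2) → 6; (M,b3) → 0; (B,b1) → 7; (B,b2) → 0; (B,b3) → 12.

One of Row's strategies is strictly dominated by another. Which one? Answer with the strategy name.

B gives a strictly higher payoff than T against every column: 7 > 6, 0 > -5, 12 > 8.
So T is strictly dominated and Row never plays it.

T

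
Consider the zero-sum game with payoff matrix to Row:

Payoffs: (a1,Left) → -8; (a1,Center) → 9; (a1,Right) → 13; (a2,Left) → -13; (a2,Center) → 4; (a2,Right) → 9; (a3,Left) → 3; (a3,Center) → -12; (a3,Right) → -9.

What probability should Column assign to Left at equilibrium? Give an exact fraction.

21/32

Row minima: a1 → -8, a2 → -13, a3 → -12; maximin = -8.
Column maxima: Left → 3, Center → 9, Right → 13; minimax = 3.
-8 ≠ 3, so there is no saddle point; optimal play is mixed.
a2 is strictly dominated by a1, so Row never plays it.
Right is strictly dominated by Center (it gives Row strictly more in every row), so Column never plays it.
On the remaining 2×2 (a1, a3 vs Left, Center):
Let Row play a1 with probability p. Expected payoff against Left: (-8)p + 3(1−p) = −11p + 3; against Center: 9p + (-12)(1−p) = 21p − 12.
Setting these equal: −11p + 3 = 21p − 12 ⇒ −32p = -15 ⇒ p = 15/32, and the value is (-11)·(15/32) + 3 = -69/32.
For Column: with q = P(Left), equating a1's and a3's payoffs gives −17q + 9 = 15q − 12 ⇒ q = 21/32.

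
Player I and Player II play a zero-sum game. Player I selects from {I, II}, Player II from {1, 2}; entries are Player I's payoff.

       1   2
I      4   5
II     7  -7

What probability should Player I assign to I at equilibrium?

Row minima: I → 4, II → -7; maximin = 4.
Column maxima: 1 → 7, 2 → 5; minimax = 5.
4 ≠ 5, so there is no saddle point; optimal play is mixed.
Let Player I play I with probability p. Expected payoff against 1: 4p + 7(1−p) = −3p + 7; against 2: 5p + (-7)(1−p) = 12p − 7.
Setting these equal: −3p + 7 = 12p − 7 ⇒ −15p = -14 ⇒ p = 14/15, and the value is (-3)·(14/15) + 7 = 21/5.
For Player II: with q = P(1), equating I's and II's payoffs gives −q + 5 = 14q − 7 ⇒ q = 4/5.

14/15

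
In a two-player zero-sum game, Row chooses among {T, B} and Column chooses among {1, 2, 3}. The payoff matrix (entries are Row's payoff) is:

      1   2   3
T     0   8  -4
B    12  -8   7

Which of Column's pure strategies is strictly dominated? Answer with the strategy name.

1

3 holds Row's payoff strictly below 1 in every row: -4 < 0, 7 < 12.
So 1 is strictly dominated for Column.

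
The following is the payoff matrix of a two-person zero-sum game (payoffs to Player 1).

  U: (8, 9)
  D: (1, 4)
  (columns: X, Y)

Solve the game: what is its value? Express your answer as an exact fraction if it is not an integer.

8

Row minima: U → 8, D → 1; maximin = 8.
Column maxima: X → 8, Y → 9; minimax = 8.
Since maximin = minimax = 8, there is a saddle point and the value is 8.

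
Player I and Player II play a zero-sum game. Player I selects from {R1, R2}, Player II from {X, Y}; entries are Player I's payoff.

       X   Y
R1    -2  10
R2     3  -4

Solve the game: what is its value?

22/19

Row minima: R1 → -2, R2 → -4; maximin = -2.
Column maxima: X → 3, Y → 10; minimax = 3.
-2 ≠ 3, so there is no saddle point; optimal play is mixed.
Let Player I play R1 with probability p. Expected payoff against X: (-2)p + 3(1−p) = −5p + 3; against Y: 10p + (-4)(1−p) = 14p − 4.
Setting these equal: −5p + 3 = 14p − 4 ⇒ −19p = -7 ⇒ p = 7/19, and the value is (-5)·(7/19) + 3 = 22/19.
For Player II: with q = P(X), equating R1's and R2's payoffs gives −12q + 10 = 7q − 4 ⇒ q = 14/19.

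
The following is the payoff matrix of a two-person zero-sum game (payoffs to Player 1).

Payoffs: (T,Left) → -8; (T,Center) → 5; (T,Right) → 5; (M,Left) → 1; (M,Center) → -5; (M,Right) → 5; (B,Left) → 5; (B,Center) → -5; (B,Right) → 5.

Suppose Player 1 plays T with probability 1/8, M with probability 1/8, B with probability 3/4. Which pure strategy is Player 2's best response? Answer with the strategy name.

Center

If Player 2 plays Left, Player 1's expected payoff is (1/8)·(-8) + (1/8)·1 + (3/4)·5 = 23/8.
If Player 2 plays Center, Player 1's expected payoff is (1/8)·5 + (1/8)·(-5) + (3/4)·(-5) = -15/4.
If Player 2 plays Right, Player 1's expected payoff is (1/8)·5 + (1/8)·5 + (3/4)·5 = 5.
Player 2 minimizes Player 1's payoff; the smallest is -15/4, so the best response is Center.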